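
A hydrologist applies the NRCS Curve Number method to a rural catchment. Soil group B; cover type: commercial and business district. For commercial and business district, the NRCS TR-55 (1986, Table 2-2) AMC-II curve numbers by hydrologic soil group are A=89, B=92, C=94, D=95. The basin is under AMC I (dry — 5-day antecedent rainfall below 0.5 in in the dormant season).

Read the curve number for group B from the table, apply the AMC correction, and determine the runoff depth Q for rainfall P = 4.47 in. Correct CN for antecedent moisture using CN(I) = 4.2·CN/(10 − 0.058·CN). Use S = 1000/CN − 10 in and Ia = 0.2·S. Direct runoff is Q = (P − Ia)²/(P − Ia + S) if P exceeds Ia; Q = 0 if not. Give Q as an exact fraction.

NRCS table: commercial and business district, soil group B → CN(II) = 92
Dry (AMC I): CN(I) = 4.2·92/(10 − 0.058·92) = (1932/5)/(583/125) = 48300/583 ≈ 82.847
S = 1000/(48300/583) − 10 = 1000/483 in ≈ 2.070 in
Initial abstraction Ia = S/5 = (1000/483)/5 = 200/483 ≈ 0.414 in
Excess rainfall: 4.470 − 0.414 = 4.056 in; P > Ia so Q > 0
Runoff Q = (P−Ia)²/(P−Ia+S) = (4.056)²/(4.056+2.070) = 38377201801/14292018300 ≈ 2.685 in

Q = 38377201801/14292018300 in ≈ 2.685 in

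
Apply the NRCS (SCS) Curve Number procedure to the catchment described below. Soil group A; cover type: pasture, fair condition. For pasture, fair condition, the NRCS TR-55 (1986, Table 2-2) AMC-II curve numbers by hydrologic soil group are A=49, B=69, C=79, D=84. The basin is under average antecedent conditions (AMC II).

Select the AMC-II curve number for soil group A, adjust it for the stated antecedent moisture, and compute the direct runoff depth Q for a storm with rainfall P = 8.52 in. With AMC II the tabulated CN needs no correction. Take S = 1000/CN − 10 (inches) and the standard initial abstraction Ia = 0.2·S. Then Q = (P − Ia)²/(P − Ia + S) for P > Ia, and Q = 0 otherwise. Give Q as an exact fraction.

Q = 6911641/2808925 in ≈ 2.461 in

NRCS table: pasture, fair condition, soil group A → CN(II) = 49
AMC II — tabulated CN = 49 applies directly.
Retention S: 1000/CN − 10 with CN=49.000 → S = 510/49 ≈ 10.408 in
Ia = 0.2·(510/49) = 102/49 in ≈ 2.082 in
P − Ia = 8.520 − 2.082 = 7887/1225 ≈ 6.438 in (> 0, runoff occurs)
Runoff Q = (P−Ia)²/(P−Ia+S) = (6.438)²/(6.438+10.408) = 6911641/2808925 ≈ 2.461 in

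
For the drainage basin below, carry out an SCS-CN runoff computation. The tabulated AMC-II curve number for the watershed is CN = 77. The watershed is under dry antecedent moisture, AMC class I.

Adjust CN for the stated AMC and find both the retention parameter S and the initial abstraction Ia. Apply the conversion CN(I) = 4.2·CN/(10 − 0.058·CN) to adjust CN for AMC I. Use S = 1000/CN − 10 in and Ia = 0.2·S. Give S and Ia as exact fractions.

S = 11500/1617 in ≈ 7.112 in; Ia = 2300/1617 in ≈ 1.422 in

CN(I) from CN(II)=77: (4.2·77)/(10 − 0.058·77) = 161700/2767 ≈ 58.439
S = 1000/(161700/2767) − 10 = 11500/1617 in ≈ 7.112 in
Ia = 0.2·(11500/1617) = 2300/1617 in ≈ 1.422 in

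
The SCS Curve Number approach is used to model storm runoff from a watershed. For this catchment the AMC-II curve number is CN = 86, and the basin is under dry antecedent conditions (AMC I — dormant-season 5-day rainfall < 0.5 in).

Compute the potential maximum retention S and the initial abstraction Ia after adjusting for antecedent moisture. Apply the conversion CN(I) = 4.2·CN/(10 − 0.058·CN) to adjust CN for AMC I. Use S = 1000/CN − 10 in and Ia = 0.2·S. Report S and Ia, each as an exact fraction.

S = 500/129 in ≈ 3.876 in; Ia = 100/129 in ≈ 0.775 in

CN(I) from CN(II)=86: (4.2·86)/(10 − 0.058·86) = 12900/179 ≈ 72.067
Retention S: 1000/CN − 10 with CN=72.067 → S = 500/129 ≈ 3.876 in
Initial abstraction Ia = S/5 = (500/129)/5 = 100/129 ≈ 0.775 in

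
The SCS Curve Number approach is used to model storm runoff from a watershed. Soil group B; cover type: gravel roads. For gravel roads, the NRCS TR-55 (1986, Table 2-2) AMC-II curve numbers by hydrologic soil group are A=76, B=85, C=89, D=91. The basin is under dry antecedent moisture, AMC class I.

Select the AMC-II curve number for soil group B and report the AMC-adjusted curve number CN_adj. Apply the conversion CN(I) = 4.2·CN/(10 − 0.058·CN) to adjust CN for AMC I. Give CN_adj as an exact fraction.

CN_adj = 11900/169 ≈ 70.414

NRCS table: gravel roads, soil group B → CN(II) = 85
Adjust CN=85 to AMC I: 4.2·85/(10 − 0.058·85) → 357 ÷ (507/100) = 11900/169 ≈ 70.414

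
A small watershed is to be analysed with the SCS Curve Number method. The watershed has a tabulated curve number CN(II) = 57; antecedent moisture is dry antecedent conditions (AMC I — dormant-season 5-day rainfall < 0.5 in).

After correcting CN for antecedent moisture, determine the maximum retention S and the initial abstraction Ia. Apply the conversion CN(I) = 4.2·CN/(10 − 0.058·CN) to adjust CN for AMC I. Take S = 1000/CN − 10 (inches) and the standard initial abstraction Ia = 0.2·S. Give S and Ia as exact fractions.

Dry (AMC I): CN(I) = 4.2·57/(10 − 0.058·57) = (1197/5)/(3347/500) = 119700/3347 ≈ 35.763
Max retention: S = 1000/(119700/3347) − 10 = 21500/1197 in (≈ 17.962 in)
Ia = 0.2·(21500/1197) = 4300/1197 in ≈ 3.592 in

S = 21500/1197 in ≈ 17.962 in; Ia = 4300/1197 in ≈ 3.592 in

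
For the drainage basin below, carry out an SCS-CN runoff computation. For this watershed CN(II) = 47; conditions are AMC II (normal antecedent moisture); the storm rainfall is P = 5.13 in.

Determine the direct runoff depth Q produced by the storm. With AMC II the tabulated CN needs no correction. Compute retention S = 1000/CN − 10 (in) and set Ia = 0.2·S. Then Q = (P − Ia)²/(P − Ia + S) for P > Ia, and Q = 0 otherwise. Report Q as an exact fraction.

CN(II) = 47; AMC II needs no correction.
Max retention: S = 1000/47 − 10 = 530/47 in (≈ 11.277 in)
Ia = 0.2S: 0.2·11.277 = 2.255 in (exactly 106/47)
Excess rainfall: 5.130 − 2.255 = 2.875 in; P > Ia so Q > 0
Runoff Q = (P−Ia)²/(P−Ia+S) = (2.875)²/(2.875+11.277) = 182547121/312601700 ≈ 0.584 in

Q = 182547121/312601700 in ≈ 0.584 in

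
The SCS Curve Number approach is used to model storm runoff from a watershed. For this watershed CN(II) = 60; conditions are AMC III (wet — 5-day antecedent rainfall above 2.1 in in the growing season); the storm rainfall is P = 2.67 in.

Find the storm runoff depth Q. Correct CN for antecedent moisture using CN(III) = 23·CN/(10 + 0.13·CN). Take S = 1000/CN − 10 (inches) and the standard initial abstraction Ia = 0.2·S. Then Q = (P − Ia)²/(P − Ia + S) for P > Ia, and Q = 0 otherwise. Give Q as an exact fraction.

Wet (AMC III): CN(III) = 23·60/(10 + 0.13·60) = 1380/(89/5) = 6900/89 ≈ 77.528
Max retention: S = 1000/(6900/89) − 10 = 200/69 in (≈ 2.899 in)
Initial abstraction Ia = S/5 = (200/69)/5 = 40/69 ≈ 0.580 in
P − Ia = 2.670 − 0.580 = 14423/6900 ≈ 2.090 in (> 0, runoff occurs)
Q = (14423/6900)²/((14423/6900) + 200/69) = (208022929/47610000)/(34423/6900) = 208022929/237518700 in ≈ 0.876 in

Q = 208022929/237518700 in ≈ 0.876 in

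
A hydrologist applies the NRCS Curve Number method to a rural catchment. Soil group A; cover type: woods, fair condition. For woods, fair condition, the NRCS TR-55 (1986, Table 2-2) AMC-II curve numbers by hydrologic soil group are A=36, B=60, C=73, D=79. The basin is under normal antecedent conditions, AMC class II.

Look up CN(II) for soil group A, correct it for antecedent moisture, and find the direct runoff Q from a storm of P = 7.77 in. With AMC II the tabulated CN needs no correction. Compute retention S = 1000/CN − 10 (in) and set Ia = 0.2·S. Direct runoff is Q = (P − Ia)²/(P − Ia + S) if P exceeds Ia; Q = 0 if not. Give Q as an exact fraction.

NRCS table: woods, fair condition, soil group A → CN(II) = 36
Average conditions: CN = 36 (no AMC adjustment).
Max retention: S = 1000/36 − 10 = 160/9 in (≈ 17.778 in)
Ia = 0.2·(160/9) = 32/9 in ≈ 3.556 in
Excess rainfall: 7.770 − 3.556 = 4.214 in; P > Ia so Q > 0
Q = (3793/900)²/((3793/900) + 160/9) = (14386849/810000)/(19793/900) = 14386849/17813700 in ≈ 0.808 in

Q = 14386849/17813700 in ≈ 0.808 in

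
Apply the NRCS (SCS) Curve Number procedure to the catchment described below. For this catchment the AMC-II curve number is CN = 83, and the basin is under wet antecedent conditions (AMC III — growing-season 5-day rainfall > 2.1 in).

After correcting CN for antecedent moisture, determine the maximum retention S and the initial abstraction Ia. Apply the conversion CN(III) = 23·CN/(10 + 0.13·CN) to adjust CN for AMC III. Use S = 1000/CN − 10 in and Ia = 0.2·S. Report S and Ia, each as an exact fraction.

S = 1700/1909 in ≈ 0.891 in; Ia = 340/1909 in ≈ 0.178 in

Wet (AMC III): CN(III) = 23·83/(10 + 0.13·83) = 1909/(2079/100) = 190900/2079 ≈ 91.823
Max retention: S = 1000/(190900/2079) − 10 = 1700/1909 in (≈ 0.891 in)
Ia = 0.2·(1700/1909) = 340/1909 in ≈ 0.178 in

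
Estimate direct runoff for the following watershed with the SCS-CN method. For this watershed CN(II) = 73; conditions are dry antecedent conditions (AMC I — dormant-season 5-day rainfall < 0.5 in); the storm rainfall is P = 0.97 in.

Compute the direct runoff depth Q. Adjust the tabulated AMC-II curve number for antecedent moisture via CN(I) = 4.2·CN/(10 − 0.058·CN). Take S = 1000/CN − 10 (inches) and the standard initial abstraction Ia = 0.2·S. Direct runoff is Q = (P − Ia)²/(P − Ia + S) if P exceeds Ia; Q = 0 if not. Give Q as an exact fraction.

Adjust CN=73 to AMC I: 4.2·73/(10 − 0.058·73) → (1533/5) ÷ (2883/500) = 51100/961 ≈ 53.174
Retention S: 1000/CN − 10 with CN=53.174 → S = 4500/511 ≈ 8.806 in
Initial abstraction Ia = S/5 = (4500/511)/5 = 900/511 ≈ 1.761 in
P = 0.970 ≤ Ia = 1.761 in: entire storm abstracted, Q = 0.

Q = 0 in ≈ 0.000 in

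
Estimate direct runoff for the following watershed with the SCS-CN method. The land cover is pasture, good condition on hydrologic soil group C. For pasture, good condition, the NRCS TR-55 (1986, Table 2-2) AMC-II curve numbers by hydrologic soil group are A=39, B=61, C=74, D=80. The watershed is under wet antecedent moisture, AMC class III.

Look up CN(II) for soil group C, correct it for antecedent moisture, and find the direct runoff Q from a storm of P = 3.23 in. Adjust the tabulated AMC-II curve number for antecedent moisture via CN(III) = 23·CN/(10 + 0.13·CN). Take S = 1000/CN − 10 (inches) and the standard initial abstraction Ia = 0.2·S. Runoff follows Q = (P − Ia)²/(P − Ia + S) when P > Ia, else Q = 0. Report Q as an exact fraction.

NRCS table: pasture, good condition, soil group C → CN(II) = 74
Adjust CN=74 to AMC III: 23·74/(10 + 0.13·74) → 1702 ÷ (981/50) = 85100/981 ≈ 86.748
Max retention: S = 1000/(85100/981) − 10 = 1300/851 in (≈ 1.528 in)
Ia = 0.2S: 0.2·1.528 = 0.306 in (exactly 260/851)
Excess rainfall: 3.230 − 0.306 = 2.924 in; P > Ia so Q > 0
Q = (248873/85100)²/((248873/85100) + 1300/851) = (61937770129/7242010000)/(378873/85100) = 61937770129/32242092300 in ≈ 1.921 in

Q = 61937770129/32242092300 in ≈ 1.921 in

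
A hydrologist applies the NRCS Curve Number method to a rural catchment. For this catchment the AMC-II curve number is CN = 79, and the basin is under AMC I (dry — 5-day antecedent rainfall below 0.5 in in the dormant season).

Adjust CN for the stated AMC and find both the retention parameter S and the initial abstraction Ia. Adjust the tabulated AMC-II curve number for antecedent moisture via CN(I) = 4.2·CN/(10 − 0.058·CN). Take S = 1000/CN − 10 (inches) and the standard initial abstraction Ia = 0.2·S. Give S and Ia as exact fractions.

Adjust CN=79 to AMC I: 4.2·79/(10 − 0.058·79) → (1659/5) ÷ (2709/500) = 7900/129 ≈ 61.240
Max retention: S = 1000/(7900/129) − 10 = 500/79 in (≈ 6.329 in)
Ia = 0.2·(500/79) = 100/79 in ≈ 1.266 in

S = 500/79 in ≈ 6.329 in; Ia = 100/79 in ≈ 1.266 in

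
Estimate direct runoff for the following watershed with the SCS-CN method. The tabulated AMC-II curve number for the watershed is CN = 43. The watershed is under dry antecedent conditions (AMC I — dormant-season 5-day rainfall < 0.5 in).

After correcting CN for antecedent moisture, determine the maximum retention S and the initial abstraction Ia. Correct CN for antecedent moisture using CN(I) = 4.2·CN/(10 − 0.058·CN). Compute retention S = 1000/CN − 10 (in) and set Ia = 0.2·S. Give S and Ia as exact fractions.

Dry (AMC I): CN(I) = 4.2·43/(10 − 0.058·43) = (903/5)/(3753/500) = 30100/1251 ≈ 24.061
Retention S: 1000/CN − 10 with CN=24.061 → S = 9500/301 ≈ 31.561 in
Initial abstraction Ia = S/5 = (9500/301)/5 = 1900/301 ≈ 6.312 in

S = 9500/301 in ≈ 31.561 in; Ia = 1900/301 in ≈ 6.312 in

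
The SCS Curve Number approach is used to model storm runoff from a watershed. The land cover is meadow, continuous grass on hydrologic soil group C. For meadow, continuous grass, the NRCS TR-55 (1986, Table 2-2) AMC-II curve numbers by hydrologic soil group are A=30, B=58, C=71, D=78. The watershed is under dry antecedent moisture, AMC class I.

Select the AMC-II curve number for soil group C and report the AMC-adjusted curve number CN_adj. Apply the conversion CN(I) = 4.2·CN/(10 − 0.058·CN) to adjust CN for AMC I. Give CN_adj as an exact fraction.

CN_adj = 149100/2941 ≈ 50.697

NRCS table: meadow, continuous grass, soil group C → CN(II) = 71
Dry (AMC I): CN(I) = 4.2·71/(10 − 0.058·71) = (1491/5)/(2941/500) = 149100/2941 ≈ 50.697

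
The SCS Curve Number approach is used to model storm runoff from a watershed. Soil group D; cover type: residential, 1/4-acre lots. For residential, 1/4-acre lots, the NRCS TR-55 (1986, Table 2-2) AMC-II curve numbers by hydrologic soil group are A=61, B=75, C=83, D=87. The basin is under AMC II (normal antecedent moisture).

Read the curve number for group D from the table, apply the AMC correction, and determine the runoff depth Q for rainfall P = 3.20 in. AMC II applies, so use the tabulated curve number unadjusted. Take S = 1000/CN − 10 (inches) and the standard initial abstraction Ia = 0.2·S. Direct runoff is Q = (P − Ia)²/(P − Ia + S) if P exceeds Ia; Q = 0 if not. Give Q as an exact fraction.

NRCS table: residential, 1/4-acre lots, soil group D → CN(II) = 87
AMC II — tabulated CN = 87 applies directly.
S = 1000/87 − 10 = 130/87 in ≈ 1.494 in
Ia = 0.2S: 0.2·1.494 = 0.299 in (exactly 26/87)
P − Ia = 3.200 − 0.299 = 1262/435 ≈ 2.901 in (> 0, runoff occurs)
Q: (1262/435)² ÷ (1912/435) = 398161/207930 in (≈ 1.915 in)

Q = 398161/207930 in ≈ 1.915 in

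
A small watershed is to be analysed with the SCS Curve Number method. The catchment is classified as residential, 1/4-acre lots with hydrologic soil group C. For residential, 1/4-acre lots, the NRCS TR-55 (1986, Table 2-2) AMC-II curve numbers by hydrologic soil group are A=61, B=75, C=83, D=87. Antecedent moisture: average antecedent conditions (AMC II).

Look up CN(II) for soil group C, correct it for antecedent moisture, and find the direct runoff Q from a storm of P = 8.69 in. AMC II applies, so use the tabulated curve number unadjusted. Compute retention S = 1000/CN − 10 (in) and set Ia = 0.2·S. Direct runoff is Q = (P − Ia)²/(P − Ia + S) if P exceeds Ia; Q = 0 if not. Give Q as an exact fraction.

NRCS table: residential, 1/4-acre lots, soil group C → CN(II) = 83
AMC II — tabulated CN = 83 applies directly.
Retention S: 1000/CN − 10 with CN=83.000 → S = 170/83 ≈ 2.048 in
Initial abstraction Ia = S/5 = (170/83)/5 = 34/83 ≈ 0.410 in
Excess rainfall: 8.690 − 0.410 = 8.280 in; P > Ia so Q > 0
Q: (68727/8300)² ÷ (85727/8300) = 4723400529/711534100 in (≈ 6.638 in)

Q = 4723400529/711534100 in ≈ 6.638 in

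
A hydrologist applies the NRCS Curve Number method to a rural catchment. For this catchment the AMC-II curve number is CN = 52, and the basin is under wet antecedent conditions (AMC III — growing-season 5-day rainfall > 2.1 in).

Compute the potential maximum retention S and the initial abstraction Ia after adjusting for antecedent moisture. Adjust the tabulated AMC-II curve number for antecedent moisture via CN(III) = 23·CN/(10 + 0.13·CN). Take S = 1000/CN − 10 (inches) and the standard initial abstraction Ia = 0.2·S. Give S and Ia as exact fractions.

S = 1200/299 in ≈ 4.013 in; Ia = 240/299 in ≈ 0.803 in

CN(III) from CN(II)=52: (23·52)/(10 + 0.13·52) = 29900/419 ≈ 71.360
S = 1000/(29900/419) − 10 = 1200/299 in ≈ 4.013 in
Ia = 0.2S: 0.2·4.013 = 0.803 in (exactly 240/299)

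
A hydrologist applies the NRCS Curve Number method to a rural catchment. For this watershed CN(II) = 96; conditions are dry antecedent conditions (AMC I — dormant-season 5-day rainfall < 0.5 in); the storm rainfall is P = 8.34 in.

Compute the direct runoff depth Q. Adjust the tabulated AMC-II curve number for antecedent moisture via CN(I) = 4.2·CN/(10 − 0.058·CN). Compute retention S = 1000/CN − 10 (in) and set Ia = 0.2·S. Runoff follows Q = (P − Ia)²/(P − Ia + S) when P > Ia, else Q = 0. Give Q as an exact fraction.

Q = 328858658/45314325 in ≈ 7.257 in

CN(I) from CN(II)=96: (4.2·96)/(10 − 0.058·96) = 25200/277 ≈ 90.975
Retention S: 1000/CN − 10 with CN=90.975 → S = 125/126 ≈ 0.992 in
Ia = 0.2·(125/126) = 25/126 in ≈ 0.198 in
Excess rainfall: 8.340 − 0.198 = 8.142 in; P > Ia so Q > 0
Q: (12823/1575)² ÷ (28771/3150) = 328858658/45314325 in (≈ 7.257 in)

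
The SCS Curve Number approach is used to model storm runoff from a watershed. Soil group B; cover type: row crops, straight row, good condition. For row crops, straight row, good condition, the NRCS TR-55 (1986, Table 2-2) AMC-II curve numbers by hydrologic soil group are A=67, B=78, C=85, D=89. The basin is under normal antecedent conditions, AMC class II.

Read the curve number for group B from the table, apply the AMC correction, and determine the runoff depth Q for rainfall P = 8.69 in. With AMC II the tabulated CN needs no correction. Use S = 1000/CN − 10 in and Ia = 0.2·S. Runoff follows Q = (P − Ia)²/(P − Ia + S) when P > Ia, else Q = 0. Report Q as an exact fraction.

NRCS table: row crops, straight row, good condition, soil group B → CN(II) = 78
CN(II) = 78; AMC II needs no correction.
Retention S: 1000/CN − 10 with CN=78.000 → S = 110/39 ≈ 2.821 in
Ia = 0.2S: 0.2·2.821 = 0.564 in (exactly 22/39)
Excess rainfall: 8.690 − 0.564 = 8.126 in; P > Ia so Q > 0
Runoff Q = (P−Ia)²/(P−Ia+S) = (8.126)²/(8.126+2.821) = 91301771/15135900 ≈ 6.032 in

Q = 91301771/15135900 in ≈ 6.032 in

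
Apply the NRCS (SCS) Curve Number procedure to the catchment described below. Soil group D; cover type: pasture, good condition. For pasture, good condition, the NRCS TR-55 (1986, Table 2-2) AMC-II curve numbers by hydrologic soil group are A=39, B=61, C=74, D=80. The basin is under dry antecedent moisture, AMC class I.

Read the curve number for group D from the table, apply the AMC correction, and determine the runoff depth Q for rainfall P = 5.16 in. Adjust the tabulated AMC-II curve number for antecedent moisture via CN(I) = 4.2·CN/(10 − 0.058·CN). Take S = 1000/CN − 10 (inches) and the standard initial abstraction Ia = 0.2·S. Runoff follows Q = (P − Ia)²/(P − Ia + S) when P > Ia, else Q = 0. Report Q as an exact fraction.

NRCS table: pasture, good condition, soil group D → CN(II) = 80
Adjust CN=80 to AMC I: 4.2·80/(10 − 0.058·80) → 336 ÷ (134/25) = 4200/67 ≈ 62.687
Max retention: S = 1000/(4200/67) − 10 = 125/21 in (≈ 5.952 in)
Ia = 0.2·(125/21) = 25/21 in ≈ 1.190 in
Excess rainfall: 5.160 − 1.190 = 3.970 in; P > Ia so Q > 0
Q = (2084/525)²/((2084/525) + 125/21) = (4343056/275625)/(5209/525) = 4343056/2734725 in ≈ 1.588 in

Q = 4343056/2734725 in ≈ 1.588 in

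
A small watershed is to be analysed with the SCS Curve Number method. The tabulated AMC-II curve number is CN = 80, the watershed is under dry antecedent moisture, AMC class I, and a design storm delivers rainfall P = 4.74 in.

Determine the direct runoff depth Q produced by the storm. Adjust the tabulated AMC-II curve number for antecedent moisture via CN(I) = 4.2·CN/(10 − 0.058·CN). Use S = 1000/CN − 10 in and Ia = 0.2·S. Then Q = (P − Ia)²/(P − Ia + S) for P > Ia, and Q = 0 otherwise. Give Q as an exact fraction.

Q = 13890529/10475850 in ≈ 1.326 in

CN(I) from CN(II)=80: (4.2·80)/(10 − 0.058·80) = 4200/67 ≈ 62.687
S = 1000/(4200/67) − 10 = 125/21 in ≈ 5.952 in
Initial abstraction Ia = S/5 = (125/21)/5 = 25/21 ≈ 1.190 in
Excess rainfall: 4.740 − 1.190 = 3.550 in; P > Ia so Q > 0
Runoff Q = (P−Ia)²/(P−Ia+S) = (3.550)²/(3.550+5.952) = 13890529/10475850 ≈ 1.326 in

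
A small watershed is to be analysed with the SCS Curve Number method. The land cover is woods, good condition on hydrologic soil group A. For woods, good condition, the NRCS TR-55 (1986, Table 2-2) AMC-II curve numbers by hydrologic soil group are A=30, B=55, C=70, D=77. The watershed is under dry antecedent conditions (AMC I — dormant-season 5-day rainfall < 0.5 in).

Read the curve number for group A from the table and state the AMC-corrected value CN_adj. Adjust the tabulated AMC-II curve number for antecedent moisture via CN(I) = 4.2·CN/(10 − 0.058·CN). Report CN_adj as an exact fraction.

NRCS table: woods, good condition, soil group A → CN(II) = 30
Adjust CN=30 to AMC I: 4.2·30/(10 − 0.058·30) → 126 ÷ (413/50) = 900/59 ≈ 15.254

CN_adj = 900/59 ≈ 15.254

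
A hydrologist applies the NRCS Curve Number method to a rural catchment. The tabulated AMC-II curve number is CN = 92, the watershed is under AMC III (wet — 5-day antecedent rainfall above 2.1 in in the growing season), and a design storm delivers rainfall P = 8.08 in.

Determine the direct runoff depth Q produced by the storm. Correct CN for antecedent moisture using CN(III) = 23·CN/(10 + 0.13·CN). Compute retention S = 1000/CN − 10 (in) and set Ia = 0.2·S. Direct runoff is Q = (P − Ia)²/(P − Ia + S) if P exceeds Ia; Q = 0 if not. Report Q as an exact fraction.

Adjust CN=92 to AMC III: 23·92/(10 + 0.13·92) → 2116 ÷ (549/25) = 52900/549 ≈ 96.357
Retention S: 1000/CN − 10 with CN=96.357 → S = 200/529 ≈ 0.378 in
Ia = 0.2S: 0.2·0.378 = 0.076 in (exactly 40/529)
Since P=8.080 > Ia=0.076: effective rainfall P−Ia = 105858/13225 in
Runoff Q = (P−Ia)²/(P−Ia+S) = (8.004)²/(8.004+0.378) = 5602958082/733048525 ≈ 7.643 in

Q = 5602958082/733048525 in ≈ 7.643 in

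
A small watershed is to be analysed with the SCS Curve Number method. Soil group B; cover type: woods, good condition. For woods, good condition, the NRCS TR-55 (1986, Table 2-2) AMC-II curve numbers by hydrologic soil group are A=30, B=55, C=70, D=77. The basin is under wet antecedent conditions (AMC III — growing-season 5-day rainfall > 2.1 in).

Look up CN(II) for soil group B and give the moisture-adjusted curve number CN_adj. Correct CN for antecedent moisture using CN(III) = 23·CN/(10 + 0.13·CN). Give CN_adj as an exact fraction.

CN_adj = 25300/343 ≈ 73.761

NRCS table: woods, good condition, soil group B → CN(II) = 55
Adjust CN=55 to AMC III: 23·55/(10 + 0.13·55) → 1265 ÷ (343/20) = 25300/343 ≈ 73.761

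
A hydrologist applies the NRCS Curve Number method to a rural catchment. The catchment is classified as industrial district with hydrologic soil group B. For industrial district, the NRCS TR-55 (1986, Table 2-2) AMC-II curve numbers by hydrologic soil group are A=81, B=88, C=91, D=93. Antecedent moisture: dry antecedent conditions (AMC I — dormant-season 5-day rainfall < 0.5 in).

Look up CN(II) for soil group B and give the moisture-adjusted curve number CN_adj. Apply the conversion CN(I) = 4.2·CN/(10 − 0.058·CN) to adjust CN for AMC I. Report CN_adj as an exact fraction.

NRCS table: industrial district, soil group B → CN(II) = 88
CN(I) from CN(II)=88: (4.2·88)/(10 − 0.058·88) = 3850/51 ≈ 75.490

CN_adj = 3850/51 ≈ 75.490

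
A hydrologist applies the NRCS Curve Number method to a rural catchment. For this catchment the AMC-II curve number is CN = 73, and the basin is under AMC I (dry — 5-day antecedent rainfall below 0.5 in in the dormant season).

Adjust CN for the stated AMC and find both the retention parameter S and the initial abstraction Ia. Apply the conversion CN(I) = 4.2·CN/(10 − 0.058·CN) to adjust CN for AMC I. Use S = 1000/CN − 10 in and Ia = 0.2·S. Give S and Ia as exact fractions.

S = 4500/511 in ≈ 8.806 in; Ia = 900/511 in ≈ 1.761 in

Adjust CN=73 to AMC I: 4.2·73/(10 − 0.058·73) → (1533/5) ÷ (2883/500) = 51100/961 ≈ 53.174
Max retention: S = 1000/(51100/961) − 10 = 4500/511 in (≈ 8.806 in)
Initial abstraction Ia = S/5 = (4500/511)/5 = 900/511 ≈ 1.761 in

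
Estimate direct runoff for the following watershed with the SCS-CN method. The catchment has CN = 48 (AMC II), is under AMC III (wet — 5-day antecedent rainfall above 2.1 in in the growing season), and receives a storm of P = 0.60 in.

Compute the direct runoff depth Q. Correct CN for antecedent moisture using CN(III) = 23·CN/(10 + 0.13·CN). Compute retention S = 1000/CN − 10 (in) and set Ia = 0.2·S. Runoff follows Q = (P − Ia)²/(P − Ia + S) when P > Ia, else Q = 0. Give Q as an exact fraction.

Adjust CN=48 to AMC III: 23·48/(10 + 0.13·48) → 1104 ÷ (406/25) = 13800/203 ≈ 67.980
Max retention: S = 1000/(13800/203) − 10 = 325/69 in (≈ 4.710 in)
Initial abstraction Ia = S/5 = (325/69)/5 = 65/69 ≈ 0.942 in
P = 0.600 ≤ Ia = 0.942 in: entire storm abstracted, Q = 0.

Q = 0 in ≈ 0.000 in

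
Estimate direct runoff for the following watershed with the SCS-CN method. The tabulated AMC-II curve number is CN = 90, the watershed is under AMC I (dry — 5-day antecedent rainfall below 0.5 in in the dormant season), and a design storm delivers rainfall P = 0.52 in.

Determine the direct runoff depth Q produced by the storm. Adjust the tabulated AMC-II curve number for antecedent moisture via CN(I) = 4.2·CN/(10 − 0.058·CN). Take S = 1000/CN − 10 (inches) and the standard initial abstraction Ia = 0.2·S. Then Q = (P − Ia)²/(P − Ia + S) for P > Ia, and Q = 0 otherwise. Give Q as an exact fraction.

Dry (AMC I): CN(I) = 4.2·90/(10 − 0.058·90) = 378/(239/50) = 18900/239 ≈ 79.079
S = 1000/(18900/239) − 10 = 500/189 in ≈ 2.646 in
Ia = 0.2·(500/189) = 100/189 in ≈ 0.529 in
P = 0.520 ≤ Ia = 0.529 in: entire storm abstracted, Q = 0.

Q = 0 in ≈ 0.000 in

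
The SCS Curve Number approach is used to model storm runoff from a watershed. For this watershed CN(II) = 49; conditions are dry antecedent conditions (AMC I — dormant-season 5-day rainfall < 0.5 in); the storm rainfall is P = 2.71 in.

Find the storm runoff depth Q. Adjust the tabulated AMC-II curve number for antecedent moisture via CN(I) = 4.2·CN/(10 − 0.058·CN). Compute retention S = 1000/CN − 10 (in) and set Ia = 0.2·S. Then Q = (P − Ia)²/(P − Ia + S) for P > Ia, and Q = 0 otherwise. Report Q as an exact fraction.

CN(I) from CN(II)=49: (4.2·49)/(10 − 0.058·49) = 34300/1193 ≈ 28.751
Max retention: S = 1000/(34300/1193) − 10 = 8500/343 in (≈ 24.781 in)
Ia = 0.2S: 0.2·24.781 = 4.956 in (exactly 1700/343)
P = 2.710 ≤ Ia = 4.956 in: entire storm abstracted, Q = 0.

Q = 0 in ≈ 0.000 in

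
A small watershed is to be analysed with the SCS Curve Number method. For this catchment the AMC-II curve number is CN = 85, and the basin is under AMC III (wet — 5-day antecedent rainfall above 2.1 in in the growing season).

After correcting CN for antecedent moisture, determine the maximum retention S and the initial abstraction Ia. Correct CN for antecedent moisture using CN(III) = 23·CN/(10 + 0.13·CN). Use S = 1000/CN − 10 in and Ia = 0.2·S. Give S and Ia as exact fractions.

Wet (AMC III): CN(III) = 23·85/(10 + 0.13·85) = 1955/(421/20) = 39100/421 ≈ 92.874
Max retention: S = 1000/(39100/421) − 10 = 300/391 in (≈ 0.767 in)
Ia = 0.2·(300/391) = 60/391 in ≈ 0.153 in

S = 300/391 in ≈ 0.767 in; Ia = 60/391 in ≈ 0.153 in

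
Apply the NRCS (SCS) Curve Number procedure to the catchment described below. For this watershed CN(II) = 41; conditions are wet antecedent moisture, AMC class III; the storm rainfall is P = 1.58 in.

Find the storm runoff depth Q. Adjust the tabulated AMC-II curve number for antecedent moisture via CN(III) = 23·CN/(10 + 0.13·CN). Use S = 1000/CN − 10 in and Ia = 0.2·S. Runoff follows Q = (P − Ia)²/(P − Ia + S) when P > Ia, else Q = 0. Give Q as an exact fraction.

Adjust CN=41 to AMC III: 23·41/(10 + 0.13·41) → 943 ÷ (1533/100) = 94300/1533 ≈ 61.513
Retention S: 1000/CN − 10 with CN=61.513 → S = 5900/943 ≈ 6.257 in
Ia = 0.2·(5900/943) = 1180/943 in ≈ 1.251 in
Since P=1.580 > Ia=1.251: effective rainfall P−Ia = 15497/47150 in
Q: (15497/47150)² ÷ (310497/47150) = 240157009/14639933550 in (≈ 0.016 in)

Q = 240157009/14639933550 in ≈ 0.016 in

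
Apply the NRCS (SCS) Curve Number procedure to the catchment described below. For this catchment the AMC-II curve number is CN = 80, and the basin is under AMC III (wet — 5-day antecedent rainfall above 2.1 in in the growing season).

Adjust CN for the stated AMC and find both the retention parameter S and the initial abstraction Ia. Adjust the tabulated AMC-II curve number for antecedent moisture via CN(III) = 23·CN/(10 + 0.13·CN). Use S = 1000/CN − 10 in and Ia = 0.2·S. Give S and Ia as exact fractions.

S = 25/23 in ≈ 1.087 in; Ia = 5/23 in ≈ 0.217 in

CN(III) from CN(II)=80: (23·80)/(10 + 0.13·80) = 4600/51 ≈ 90.196
Max retention: S = 1000/(4600/51) − 10 = 25/23 in (≈ 1.087 in)
Initial abstraction Ia = S/5 = (25/23)/5 = 5/23 ≈ 0.217 in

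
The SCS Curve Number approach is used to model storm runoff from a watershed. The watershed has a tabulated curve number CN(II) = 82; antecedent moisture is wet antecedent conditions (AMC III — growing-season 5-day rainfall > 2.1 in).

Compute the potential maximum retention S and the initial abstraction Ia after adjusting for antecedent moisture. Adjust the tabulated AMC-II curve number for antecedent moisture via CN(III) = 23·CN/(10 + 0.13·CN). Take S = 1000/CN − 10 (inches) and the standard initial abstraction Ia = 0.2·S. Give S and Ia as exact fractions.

Adjust CN=82 to AMC III: 23·82/(10 + 0.13·82) → 1886 ÷ (1033/50) = 94300/1033 ≈ 91.288
S = 1000/(94300/1033) − 10 = 900/943 in ≈ 0.954 in
Initial abstraction Ia = S/5 = (900/943)/5 = 180/943 ≈ 0.191 in

S = 900/943 in ≈ 0.954 in; Ia = 180/943 in ≈ 0.191 in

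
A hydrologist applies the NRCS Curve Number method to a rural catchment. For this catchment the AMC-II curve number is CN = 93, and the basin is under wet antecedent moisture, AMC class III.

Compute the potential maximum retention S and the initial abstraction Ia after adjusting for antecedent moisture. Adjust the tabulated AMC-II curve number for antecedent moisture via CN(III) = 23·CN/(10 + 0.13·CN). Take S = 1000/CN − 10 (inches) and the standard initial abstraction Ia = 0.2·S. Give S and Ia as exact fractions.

CN(III) from CN(II)=93: (23·93)/(10 + 0.13·93) = 213900/2209 ≈ 96.831
Max retention: S = 1000/(213900/2209) − 10 = 700/2139 in (≈ 0.327 in)
Ia = 0.2S: 0.2·0.327 = 0.065 in (exactly 140/2139)

S = 700/2139 in ≈ 0.327 in; Ia = 140/2139 in ≈ 0.065 in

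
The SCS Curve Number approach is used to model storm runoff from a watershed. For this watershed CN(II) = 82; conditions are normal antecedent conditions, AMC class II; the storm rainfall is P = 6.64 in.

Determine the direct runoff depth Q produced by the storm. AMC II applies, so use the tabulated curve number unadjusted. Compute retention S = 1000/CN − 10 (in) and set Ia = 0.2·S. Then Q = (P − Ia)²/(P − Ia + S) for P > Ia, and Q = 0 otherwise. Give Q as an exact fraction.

CN(II) = 82; AMC II needs no correction.
S = 1000/82 − 10 = 90/41 in ≈ 2.195 in
Ia = 0.2S: 0.2·2.195 = 0.439 in (exactly 18/41)
Since P=6.640 > Ia=0.439: effective rainfall P−Ia = 6356/1025 in
Q: (6356/1025)² ÷ (8606/1025) = 20199368/4410575 in (≈ 4.580 in)

Q = 20199368/4410575 in ≈ 4.580 in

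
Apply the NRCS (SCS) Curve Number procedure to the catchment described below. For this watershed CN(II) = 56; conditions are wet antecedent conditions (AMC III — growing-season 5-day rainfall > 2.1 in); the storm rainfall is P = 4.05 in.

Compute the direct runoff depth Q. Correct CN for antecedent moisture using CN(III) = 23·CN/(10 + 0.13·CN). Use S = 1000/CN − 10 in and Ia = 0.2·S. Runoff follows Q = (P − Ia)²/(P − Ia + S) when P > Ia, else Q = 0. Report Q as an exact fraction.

CN(III) from CN(II)=56: (23·56)/(10 + 0.13·56) = 4025/54 ≈ 74.537
S = 1000/(4025/54) − 10 = 550/161 in ≈ 3.416 in
Ia = 0.2S: 0.2·3.416 = 0.683 in (exactly 110/161)
Since P=4.050 > Ia=0.683: effective rainfall P−Ia = 10841/3220 in
Q: (10841/3220)² ÷ (21841/3220) = 117527281/70328020 in (≈ 1.671 in)

Q = 117527281/70328020 in ≈ 1.671 in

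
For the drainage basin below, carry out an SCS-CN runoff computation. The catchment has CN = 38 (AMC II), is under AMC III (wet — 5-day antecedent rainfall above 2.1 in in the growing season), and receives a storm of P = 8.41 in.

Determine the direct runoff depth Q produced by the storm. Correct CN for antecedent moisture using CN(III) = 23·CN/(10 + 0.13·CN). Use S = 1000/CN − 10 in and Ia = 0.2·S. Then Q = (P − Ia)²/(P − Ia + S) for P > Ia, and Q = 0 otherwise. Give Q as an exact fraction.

Wet (AMC III): CN(III) = 23·38/(10 + 0.13·38) = 874/(747/50) = 43700/747 ≈ 58.501
S = 1000/(43700/747) − 10 = 3100/437 in ≈ 7.094 in
Initial abstraction Ia = S/5 = (3100/437)/5 = 620/437 ≈ 1.419 in
P − Ia = 8.410 − 1.419 = 305517/43700 ≈ 6.991 in (> 0, runoff occurs)
Runoff Q = (P−Ia)²/(P−Ia+S) = (6.991)²/(6.991+7.094) = 93340637289/26898092900 ≈ 3.470 in

Q = 93340637289/26898092900 in ≈ 3.470 in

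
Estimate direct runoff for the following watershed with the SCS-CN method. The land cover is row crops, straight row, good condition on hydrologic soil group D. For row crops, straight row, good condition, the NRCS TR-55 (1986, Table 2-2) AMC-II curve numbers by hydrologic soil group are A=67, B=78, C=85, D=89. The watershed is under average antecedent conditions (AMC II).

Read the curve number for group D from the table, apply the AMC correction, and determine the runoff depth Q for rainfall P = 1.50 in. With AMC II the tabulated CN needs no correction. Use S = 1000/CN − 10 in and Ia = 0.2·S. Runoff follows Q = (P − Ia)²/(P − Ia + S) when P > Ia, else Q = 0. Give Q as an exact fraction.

Q = 49729/78854 in ≈ 0.631 in

NRCS table: row crops, straight row, good condition, soil group D → CN(II) = 89
Average conditions: CN = 89 (no AMC adjustment).
Max retention: S = 1000/89 − 10 = 110/89 in (≈ 1.236 in)
Ia = 0.2S: 0.2·1.236 = 0.247 in (exactly 22/89)
Since P=1.500 > Ia=0.247: effective rainfall P−Ia = 223/178 in
Q = (223/178)²/((223/178) + 110/89) = (49729/31684)/(443/178) = 49729/78854 in ≈ 0.631 in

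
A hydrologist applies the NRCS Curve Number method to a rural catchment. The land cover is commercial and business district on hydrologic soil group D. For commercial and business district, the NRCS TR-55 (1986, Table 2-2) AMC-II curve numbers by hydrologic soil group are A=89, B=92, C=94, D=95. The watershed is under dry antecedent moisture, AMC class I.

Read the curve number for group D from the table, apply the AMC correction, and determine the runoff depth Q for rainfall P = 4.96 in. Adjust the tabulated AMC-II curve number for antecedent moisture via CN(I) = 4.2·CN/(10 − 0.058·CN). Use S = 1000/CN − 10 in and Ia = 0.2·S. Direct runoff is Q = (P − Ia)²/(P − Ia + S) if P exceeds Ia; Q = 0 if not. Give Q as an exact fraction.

Q = 551686144/148318275 in ≈ 3.720 in

NRCS table: commercial and business district, soil group D → CN(II) = 95
Adjust CN=95 to AMC I: 4.2·95/(10 − 0.058·95) → 399 ÷ (449/100) = 39900/449 ≈ 88.864
Max retention: S = 1000/(39900/449) − 10 = 500/399 in (≈ 1.253 in)
Initial abstraction Ia = S/5 = (500/399)/5 = 100/399 ≈ 0.251 in
P − Ia = 4.960 − 0.251 = 46976/9975 ≈ 4.709 in (> 0, runoff occurs)
Q: (46976/9975)² ÷ (59476/9975) = 551686144/148318275 in (≈ 3.720 in)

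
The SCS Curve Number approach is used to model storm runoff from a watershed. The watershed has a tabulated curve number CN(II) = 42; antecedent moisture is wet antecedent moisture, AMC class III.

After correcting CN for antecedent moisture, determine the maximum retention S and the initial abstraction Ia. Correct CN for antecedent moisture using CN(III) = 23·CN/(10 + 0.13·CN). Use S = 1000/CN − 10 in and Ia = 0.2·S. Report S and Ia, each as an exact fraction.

S = 2900/483 in ≈ 6.004 in; Ia = 580/483 in ≈ 1.201 in

Wet (AMC III): CN(III) = 23·42/(10 + 0.13·42) = 966/(773/50) = 48300/773 ≈ 62.484
Retention S: 1000/CN − 10 with CN=62.484 → S = 2900/483 ≈ 6.004 in
Initial abstraction Ia = S/5 = (2900/483)/5 = 580/483 ≈ 1.201 in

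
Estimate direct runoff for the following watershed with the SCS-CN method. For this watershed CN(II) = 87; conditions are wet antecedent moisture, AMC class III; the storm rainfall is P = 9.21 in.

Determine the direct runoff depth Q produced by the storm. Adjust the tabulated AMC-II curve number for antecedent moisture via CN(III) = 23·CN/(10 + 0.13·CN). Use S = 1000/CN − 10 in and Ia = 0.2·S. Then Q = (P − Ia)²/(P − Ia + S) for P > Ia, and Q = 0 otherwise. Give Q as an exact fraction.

Q = 3301201920241/389578892100 in ≈ 8.474 in

Wet (AMC III): CN(III) = 23·87/(10 + 0.13·87) = 2001/(2131/100) = 200100/2131 ≈ 93.900
S = 1000/(200100/2131) − 10 = 1300/2001 in ≈ 0.650 in
Initial abstraction Ia = S/5 = (1300/2001)/5 = 260/2001 ≈ 0.130 in
Since P=9.210 > Ia=0.130: effective rainfall P−Ia = 1816921/200100 in
Q: (1816921/200100)² ÷ (1946921/200100) = 3301201920241/389578892100 in (≈ 8.474 in)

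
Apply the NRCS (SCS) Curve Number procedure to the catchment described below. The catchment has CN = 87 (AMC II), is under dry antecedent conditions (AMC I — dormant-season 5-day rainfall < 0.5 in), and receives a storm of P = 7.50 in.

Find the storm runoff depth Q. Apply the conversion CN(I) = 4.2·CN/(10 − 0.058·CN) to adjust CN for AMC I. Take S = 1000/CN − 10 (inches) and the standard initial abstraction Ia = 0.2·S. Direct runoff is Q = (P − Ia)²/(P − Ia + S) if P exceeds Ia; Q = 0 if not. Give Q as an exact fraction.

CN(I) from CN(II)=87: (4.2·87)/(10 − 0.058·87) = 182700/2477 ≈ 73.759
S = 1000/(182700/2477) − 10 = 6500/1827 in ≈ 3.558 in
Ia = 0.2S: 0.2·3.558 = 0.712 in (exactly 1300/1827)
Since P=7.500 > Ia=0.712: effective rainfall P−Ia = 24805/3654 in
Runoff Q = (P−Ia)²/(P−Ia+S) = (6.788)²/(6.788+3.558) = 123057605/27627894 ≈ 4.454 in

Q = 123057605/27627894 in ≈ 4.454 in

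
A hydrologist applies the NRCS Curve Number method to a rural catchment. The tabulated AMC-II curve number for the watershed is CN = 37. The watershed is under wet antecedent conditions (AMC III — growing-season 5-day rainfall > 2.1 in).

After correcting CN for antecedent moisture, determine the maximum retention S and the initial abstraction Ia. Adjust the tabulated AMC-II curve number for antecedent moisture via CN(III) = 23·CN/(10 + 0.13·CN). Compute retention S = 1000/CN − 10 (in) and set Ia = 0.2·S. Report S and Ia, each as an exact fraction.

Wet (AMC III): CN(III) = 23·37/(10 + 0.13·37) = 851/(1481/100) = 85100/1481 ≈ 57.461
Retention S: 1000/CN − 10 with CN=57.461 → S = 6300/851 ≈ 7.403 in
Ia = 0.2S: 0.2·7.403 = 1.481 in (exactly 1260/851)

S = 6300/851 in ≈ 7.403 in; Ia = 1260/851 in ≈ 1.481 in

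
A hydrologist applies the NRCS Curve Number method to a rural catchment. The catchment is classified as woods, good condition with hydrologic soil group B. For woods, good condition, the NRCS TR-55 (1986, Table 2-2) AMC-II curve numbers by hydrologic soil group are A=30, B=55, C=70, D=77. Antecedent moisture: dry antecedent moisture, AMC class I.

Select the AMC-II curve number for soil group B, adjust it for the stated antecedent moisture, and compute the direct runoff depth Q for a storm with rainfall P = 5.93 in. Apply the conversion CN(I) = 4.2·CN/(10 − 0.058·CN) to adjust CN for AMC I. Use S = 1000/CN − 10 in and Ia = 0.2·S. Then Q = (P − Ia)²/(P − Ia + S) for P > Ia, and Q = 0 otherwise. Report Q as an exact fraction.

Q = 245266921/1275589700 in ≈ 0.192 in

NRCS table: woods, good condition, soil group B → CN(II) = 55
Dry (AMC I): CN(I) = 4.2·55/(10 − 0.058·55) = 231/(681/100) = 7700/227 ≈ 33.921
S = 1000/(7700/227) − 10 = 1500/77 in ≈ 19.481 in
Ia = 0.2·(1500/77) = 300/77 in ≈ 3.896 in
P − Ia = 5.930 − 3.896 = 15661/7700 ≈ 2.034 in (> 0, runoff occurs)
Runoff Q = (P−Ia)²/(P−Ia+S) = (2.034)²/(2.034+19.481) = 245266921/1275589700 ≈ 0.192 in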